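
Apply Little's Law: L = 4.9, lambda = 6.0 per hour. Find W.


W = L / lambda = 4.9 / 6.0 = 0.8167 hours

0.8167 hours


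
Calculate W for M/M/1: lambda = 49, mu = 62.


W = 1/(mu - lambda) = 1/(62 - 49) = 0.0769 hours

0.0769 hours


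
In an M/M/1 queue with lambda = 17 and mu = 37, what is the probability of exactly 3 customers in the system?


rho = 17/37; P(n) = (1-rho)*rho^n = (1-17/37)*(17/37)^3 = 0.0524

0.0524


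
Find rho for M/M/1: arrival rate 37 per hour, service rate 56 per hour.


rho = lambda/mu = 37/56 = 0.6607

0.6607


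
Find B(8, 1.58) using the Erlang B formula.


B(N,A) = (A^N/N!) / sum(A^k/k!, k=0..N) with N=8, A=1.58 = 0.0002

0.0002


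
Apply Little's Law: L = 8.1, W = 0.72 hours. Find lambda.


lambda = L / W = 8.1 / 0.72 = 11.25 per hour

11.25 per hour


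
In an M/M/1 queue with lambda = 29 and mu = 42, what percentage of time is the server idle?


Idle fraction = (1 - rho) * 100 = (1 - 29/42) * 100 = 31.0%

31.0%


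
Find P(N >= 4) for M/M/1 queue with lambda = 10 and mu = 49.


P(N >= 4) = rho^4 = (10/49)^4 = 0.0017

0.0017


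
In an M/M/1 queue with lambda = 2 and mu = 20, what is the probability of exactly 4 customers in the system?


rho = 2/20; P(n) = (1-rho)*rho^n = (1-2/20)*(2/20)^4 = 0.0001

0.0001


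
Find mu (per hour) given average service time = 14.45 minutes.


mu = 60 / avg_service_time = 60 / 14.45 = 4.15 per hour

4.15 per hour


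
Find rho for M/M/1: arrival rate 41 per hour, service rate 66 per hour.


rho = lambda/mu = 41/66 = 0.6212

0.6212


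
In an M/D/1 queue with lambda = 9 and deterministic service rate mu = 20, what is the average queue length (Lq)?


M/D/1: Lq = rho^2 / (2*(1-rho)) where rho = 9/20; Lq = 0.18

0.18


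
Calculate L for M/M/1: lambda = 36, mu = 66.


rho = 36/66; L = rho/(1-rho) = 1.2

1.2


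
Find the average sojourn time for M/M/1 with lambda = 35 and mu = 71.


W = 1/(mu - lambda) = 1/(71 - 35) = 0.0278 hours

0.0278 hours


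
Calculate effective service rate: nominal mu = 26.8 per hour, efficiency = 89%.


Effective rate = mu * efficiency = 26.8 * 0.89 = 23.85 per hour

23.85 per hour


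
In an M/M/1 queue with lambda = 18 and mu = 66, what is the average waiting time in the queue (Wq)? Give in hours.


rho = 18/66; Wq = rho/(mu - lambda) = 0.0057 hours

0.0057 hours


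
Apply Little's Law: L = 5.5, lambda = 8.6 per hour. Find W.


W = L / lambda = 5.5 / 8.6 = 0.6395 hours

0.6395 hours


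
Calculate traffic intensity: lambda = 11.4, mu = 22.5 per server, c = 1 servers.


rho = lambda / (c * mu) = 11.4 / (1 * 22.5) = 0.5067

0.5067


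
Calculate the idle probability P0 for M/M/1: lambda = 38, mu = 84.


P0 = 1 - rho = 1 - 38/84 = 0.5476

0.5476


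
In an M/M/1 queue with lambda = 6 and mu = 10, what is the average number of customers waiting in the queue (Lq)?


rho = 6/10; Lq = rho^2/(1-rho) = 0.9

0.9


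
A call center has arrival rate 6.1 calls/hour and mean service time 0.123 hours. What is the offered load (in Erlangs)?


Offered load a = lambda * E[S] = 6.1 * 0.123 = 0.75 Erlangs

0.75 Erlangs


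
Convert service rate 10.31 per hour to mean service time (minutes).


Mean service time = 60/mu = 60/10.31 = 5.82 minutes

5.82 minutes


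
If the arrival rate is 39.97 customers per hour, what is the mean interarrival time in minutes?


Mean interarrival time = 60/lambda = 60/39.97 = 1.5 minutes

1.5 minutes


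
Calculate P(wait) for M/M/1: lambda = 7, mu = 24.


P(wait) = rho = lambda/mu = 7/24 = 0.2917

0.2917


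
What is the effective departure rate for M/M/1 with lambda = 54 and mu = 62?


For a stable queue (lambda < mu), throughput = lambda = 54 per hour

54 per hour


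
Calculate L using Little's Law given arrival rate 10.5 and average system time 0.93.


L = lambda * W = 10.5 * 0.93 = 9.77

9.77


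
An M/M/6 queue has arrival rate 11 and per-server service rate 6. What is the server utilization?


rho = lambda/(c*mu) = 11/(6*6) = 0.3056

0.3056


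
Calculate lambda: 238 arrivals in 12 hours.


lambda = total arrivals / time = 238 / 12 = 19.83 per hour

19.83 per hour


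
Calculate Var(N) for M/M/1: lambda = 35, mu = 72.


rho = 35/72; Var(N) = rho/(1-rho)^2 = 1.84

1.84


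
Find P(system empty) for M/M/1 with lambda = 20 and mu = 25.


P0 = 1 - rho = 1 - 20/25 = 0.2

0.2


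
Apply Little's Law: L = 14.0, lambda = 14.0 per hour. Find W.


W = L / lambda = 14.0 / 14.0 = 1.0 hours

1.0 hours


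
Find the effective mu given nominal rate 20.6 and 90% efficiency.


Effective rate = mu * efficiency = 20.6 * 0.9 = 18.54 per hour

18.54 per hour


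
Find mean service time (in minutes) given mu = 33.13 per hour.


Mean service time = 60/mu = 60/33.13 = 1.81 minutes

1.81 minutes


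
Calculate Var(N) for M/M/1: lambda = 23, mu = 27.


rho = 23/27; Var(N) = rho/(1-rho)^2 = 38.81

38.81


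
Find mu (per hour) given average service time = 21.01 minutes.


mu = 60 / avg_service_time = 60 / 21.01 = 2.86 per hour

2.86 per hour


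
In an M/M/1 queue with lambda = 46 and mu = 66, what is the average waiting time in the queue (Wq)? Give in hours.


rho = 46/66; Wq = rho/(mu - lambda) = 0.0348 hours

0.0348 hours


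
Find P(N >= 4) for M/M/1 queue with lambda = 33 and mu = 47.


P(N >= 4) = rho^4 = (33/47)^4 = 0.243

0.243


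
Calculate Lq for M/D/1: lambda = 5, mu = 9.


M/D/1: Lq = rho^2 / (2*(1-rho)) where rho = 5/9; Lq = 0.35

0.35


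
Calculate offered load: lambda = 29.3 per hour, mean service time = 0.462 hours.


Offered load a = lambda * E[S] = 29.3 * 0.462 = 13.54 Erlangs

13.54 Erlangs


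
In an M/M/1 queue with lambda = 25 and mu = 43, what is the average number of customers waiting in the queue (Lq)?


rho = 25/43; Lq = rho^2/(1-rho) = 0.81

0.81


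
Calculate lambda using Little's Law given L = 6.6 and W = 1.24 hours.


lambda = L / W = 6.6 / 1.24 = 5.32 per hour

5.32 per hour


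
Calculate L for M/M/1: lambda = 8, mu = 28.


rho = 8/28; L = rho/(1-rho) = 0.4

0.4


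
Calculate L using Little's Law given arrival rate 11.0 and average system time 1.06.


L = lambda * W = 11.0 * 1.06 = 11.66

11.66


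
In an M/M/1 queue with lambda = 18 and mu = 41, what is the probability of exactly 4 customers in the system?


rho = 18/41; P(n) = (1-rho)*rho^n = (1-18/41)*(18/41)^4 = 0.0208

0.0208


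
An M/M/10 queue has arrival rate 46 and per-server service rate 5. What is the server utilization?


rho = lambda/(c*mu) = 46/(10*5) = 0.92

0.92


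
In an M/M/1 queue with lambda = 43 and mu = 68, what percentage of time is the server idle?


Idle fraction = (1 - rho) * 100 = (1 - 43/68) * 100 = 36.8%

36.8%


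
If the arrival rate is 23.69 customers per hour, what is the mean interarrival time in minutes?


Mean interarrival time = 60/lambda = 60/23.69 = 2.53 minutes

2.53 minutes


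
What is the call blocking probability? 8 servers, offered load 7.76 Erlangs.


B(N,A) = (A^N/N!) / sum(A^k/k!, k=0..N) with N=8, A=7.76 = 0.2222

0.2222


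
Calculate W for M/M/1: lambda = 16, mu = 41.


W = 1/(mu - lambda) = 1/(41 - 16) = 0.04 hours

0.04 hours


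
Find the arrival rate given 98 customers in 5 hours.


lambda = total arrivals / time = 98 / 5 = 19.6 per hour

19.6 per hour


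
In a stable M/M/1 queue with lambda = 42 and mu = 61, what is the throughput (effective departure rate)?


For a stable queue (lambda < mu), throughput = lambda = 42 per hour

42 per hour


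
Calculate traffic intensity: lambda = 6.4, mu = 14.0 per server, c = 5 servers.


rho = lambda / (c * mu) = 6.4 / (5 * 14.0) = 0.0914

0.0914


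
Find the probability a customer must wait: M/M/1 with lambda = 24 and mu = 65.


P(wait) = rho = lambda/mu = 24/65 = 0.3692

0.3692


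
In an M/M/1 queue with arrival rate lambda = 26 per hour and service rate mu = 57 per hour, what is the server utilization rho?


rho = lambda/mu = 26/57 = 0.4561

0.4561


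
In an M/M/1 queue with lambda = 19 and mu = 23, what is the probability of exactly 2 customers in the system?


rho = 19/23; P(n) = (1-rho)*rho^n = (1-19/23)*(19/23)^2 = 0.1187

0.1187


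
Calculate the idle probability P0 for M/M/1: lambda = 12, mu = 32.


P0 = 1 - rho = 1 - 12/32 = 0.625

0.625


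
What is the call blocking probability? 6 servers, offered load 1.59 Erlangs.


B(N,A) = (A^N/N!) / sum(A^k/k!, k=0..N) with N=6, A=1.59 = 0.0046

0.0046


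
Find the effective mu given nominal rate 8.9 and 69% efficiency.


Effective rate = mu * efficiency = 8.9 * 0.69 = 6.14 per hour

6.14 per hour


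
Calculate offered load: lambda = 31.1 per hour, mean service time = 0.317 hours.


Offered load a = lambda * E[S] = 31.1 * 0.317 = 9.86 Erlangs

9.86 Erlangs


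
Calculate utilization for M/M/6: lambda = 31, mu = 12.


rho = lambda/(c*mu) = 31/(6*12) = 0.4306

0.4306


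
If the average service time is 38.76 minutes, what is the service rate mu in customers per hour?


mu = 60 / avg_service_time = 60 / 38.76 = 1.55 per hour

1.55 per hour


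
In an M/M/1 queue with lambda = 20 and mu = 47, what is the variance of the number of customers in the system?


rho = 20/47; Var(N) = rho/(1-rho)^2 = 1.29

1.29


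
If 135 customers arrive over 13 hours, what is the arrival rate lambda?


lambda = total arrivals / time = 135 / 13 = 10.38 per hour

10.38 per hour


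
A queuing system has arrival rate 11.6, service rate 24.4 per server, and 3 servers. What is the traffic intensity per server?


rho = lambda / (c * mu) = 11.6 / (3 * 24.4) = 0.1585

0.1585


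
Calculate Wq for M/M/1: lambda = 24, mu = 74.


rho = 24/74; Wq = rho/(mu - lambda) = 0.0065 hours

0.0065 hours


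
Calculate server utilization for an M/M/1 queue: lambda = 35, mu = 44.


rho = lambda/mu = 35/44 = 0.7955

0.7955


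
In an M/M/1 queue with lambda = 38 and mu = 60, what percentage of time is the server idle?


Idle fraction = (1 - rho) * 100 = (1 - 38/60) * 100 = 36.7%

36.7%


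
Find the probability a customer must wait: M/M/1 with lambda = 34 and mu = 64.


P(wait) = rho = lambda/mu = 34/64 = 0.5313

0.5313


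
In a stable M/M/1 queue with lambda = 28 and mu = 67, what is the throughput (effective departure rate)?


For a stable queue (lambda < mu), throughput = lambda = 28 per hour

28 per hour


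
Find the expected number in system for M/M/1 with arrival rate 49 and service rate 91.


rho = 49/91; L = rho/(1-rho) = 1.17

1.17


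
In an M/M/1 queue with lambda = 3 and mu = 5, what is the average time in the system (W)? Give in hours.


W = 1/(mu - lambda) = 1/(5 - 3) = 0.5 hours

0.5 hours


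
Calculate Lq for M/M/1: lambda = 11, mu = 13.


rho = 11/13; Lq = rho^2/(1-rho) = 4.65

4.65


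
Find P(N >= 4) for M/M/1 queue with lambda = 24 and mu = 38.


P(N >= 4) = rho^4 = (24/38)^4 = 0.1591

0.1591


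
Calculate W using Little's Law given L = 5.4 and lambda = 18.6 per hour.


W = L / lambda = 5.4 / 18.6 = 0.2903 hours

0.2903 hours


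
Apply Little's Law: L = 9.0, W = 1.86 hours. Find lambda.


lambda = L / W = 9.0 / 1.86 = 4.84 per hour

4.84 per hour


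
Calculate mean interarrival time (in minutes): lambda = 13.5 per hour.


Mean interarrival time = 60/lambda = 60/13.5 = 4.44 minutes

4.44 minutes


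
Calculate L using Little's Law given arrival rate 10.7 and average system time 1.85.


L = lambda * W = 10.7 * 1.85 = 19.8

19.8


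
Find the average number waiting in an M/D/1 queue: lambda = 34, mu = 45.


M/D/1: Lq = rho^2 / (2*(1-rho)) where rho = 34/45; Lq = 1.17

1.17


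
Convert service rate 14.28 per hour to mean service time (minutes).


Mean service time = 60/mu = 60/14.28 = 4.2 minutes

4.2 minutes


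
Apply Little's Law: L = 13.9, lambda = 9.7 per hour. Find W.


W = L / lambda = 13.9 / 9.7 = 1.433 hours

1.433 hours


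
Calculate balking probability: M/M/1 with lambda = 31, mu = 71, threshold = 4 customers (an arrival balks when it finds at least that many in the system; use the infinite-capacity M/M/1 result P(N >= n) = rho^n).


P(N >= 4) = rho^4 = (31/71)^4 = 0.0363

0.0363


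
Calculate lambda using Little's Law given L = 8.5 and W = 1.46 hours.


lambda = L / W = 8.5 / 1.46 = 5.82 per hour

5.82 per hour


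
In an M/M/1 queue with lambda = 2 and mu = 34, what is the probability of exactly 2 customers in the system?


rho = 2/34; P(n) = (1-rho)*rho^n = (1-2/34)*(2/34)^2 = 0.0033

0.0033


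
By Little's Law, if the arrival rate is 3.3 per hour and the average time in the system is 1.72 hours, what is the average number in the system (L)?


L = lambda * W = 3.3 * 1.72 = 5.68

5.68


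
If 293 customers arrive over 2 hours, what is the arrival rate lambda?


lambda = total arrivals / time = 293 / 2 = 146.5 per hour

146.5 per hour


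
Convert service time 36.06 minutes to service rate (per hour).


mu = 60 / avg_service_time = 60 / 36.06 = 1.66 per hour

1.66 per hour


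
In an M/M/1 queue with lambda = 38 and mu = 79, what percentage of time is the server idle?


Idle fraction = (1 - rho) * 100 = (1 - 38/79) * 100 = 51.9%

51.9%


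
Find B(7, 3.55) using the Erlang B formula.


B(N,A) = (A^N/N!) / sum(A^k/k!, k=0..N) with N=7, A=3.55 = 0.0417

0.0417


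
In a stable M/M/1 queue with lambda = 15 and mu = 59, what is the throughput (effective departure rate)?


For a stable queue (lambda < mu), throughput = lambda = 15 per hour

15 per hour


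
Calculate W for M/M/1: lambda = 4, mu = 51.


W = 1/(mu - lambda) = 1/(51 - 4) = 0.0213 hours

0.0213 hours


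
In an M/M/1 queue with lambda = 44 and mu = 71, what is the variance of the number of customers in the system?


rho = 44/71; Var(N) = rho/(1-rho)^2 = 4.29

4.29


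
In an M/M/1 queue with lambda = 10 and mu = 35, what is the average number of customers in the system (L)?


rho = 10/35; L = rho/(1-rho) = 0.4

0.4


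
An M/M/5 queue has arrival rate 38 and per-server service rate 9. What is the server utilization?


rho = lambda/(c*mu) = 38/(5*9) = 0.8444

0.8444


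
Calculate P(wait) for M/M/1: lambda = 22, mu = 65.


P(wait) = rho = lambda/mu = 22/65 = 0.3385

0.3385


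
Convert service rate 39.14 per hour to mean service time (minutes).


Mean service time = 60/mu = 60/39.14 = 1.53 minutes

1.53 minutes


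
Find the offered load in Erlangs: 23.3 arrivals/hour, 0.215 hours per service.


Offered load a = lambda * E[S] = 23.3 * 0.215 = 5.01 Erlangs

5.01 Erlangs


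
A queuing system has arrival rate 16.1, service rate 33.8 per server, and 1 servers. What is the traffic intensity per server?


rho = lambda / (c * mu) = 16.1 / (1 * 33.8) = 0.4763

0.4763


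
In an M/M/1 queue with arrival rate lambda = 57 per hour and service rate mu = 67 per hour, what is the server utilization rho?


rho = lambda/mu = 57/67 = 0.8507

0.8507


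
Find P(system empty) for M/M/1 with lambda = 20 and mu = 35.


P0 = 1 - rho = 1 - 20/35 = 0.4286

0.4286


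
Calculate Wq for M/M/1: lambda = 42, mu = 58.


rho = 42/58; Wq = rho/(mu - lambda) = 0.0453 hours

0.0453 hours


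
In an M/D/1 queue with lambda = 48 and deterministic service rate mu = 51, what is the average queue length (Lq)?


M/D/1: Lq = rho^2 / (2*(1-rho)) where rho = 48/51; Lq = 7.53

7.53


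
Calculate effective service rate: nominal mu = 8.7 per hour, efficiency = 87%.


Effective rate = mu * efficiency = 8.7 * 0.87 = 7.57 per hour

7.57 per hour


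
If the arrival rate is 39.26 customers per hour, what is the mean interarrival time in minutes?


Mean interarrival time = 60/lambda = 60/39.26 = 1.53 minutes

1.53 minutes


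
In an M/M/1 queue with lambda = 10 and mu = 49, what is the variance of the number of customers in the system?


rho = 10/49; Var(N) = rho/(1-rho)^2 = 0.32

0.32


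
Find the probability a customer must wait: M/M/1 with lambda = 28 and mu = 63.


P(wait) = rho = lambda/mu = 28/63 = 0.4444

0.4444


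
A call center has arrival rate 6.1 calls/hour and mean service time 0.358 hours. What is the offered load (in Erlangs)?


Offered load a = lambda * E[S] = 6.1 * 0.358 = 2.18 Erlangs

2.18 Erlangs


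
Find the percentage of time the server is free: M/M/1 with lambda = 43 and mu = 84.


Idle fraction = (1 - rho) * 100 = (1 - 43/84) * 100 = 48.8%

48.8%


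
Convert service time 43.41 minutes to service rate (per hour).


mu = 60 / avg_service_time = 60 / 43.41 = 1.38 per hour

1.38 per hour


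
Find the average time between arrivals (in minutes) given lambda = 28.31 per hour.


Mean interarrival time = 60/lambda = 60/28.31 = 2.12 minutes

2.12 minutes


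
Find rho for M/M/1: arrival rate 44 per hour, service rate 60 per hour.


rho = lambda/mu = 44/60 = 0.7333

0.7333


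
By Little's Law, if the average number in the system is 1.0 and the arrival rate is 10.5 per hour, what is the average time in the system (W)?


W = L / lambda = 1.0 / 10.5 = 0.0952 hours

0.0952 hours


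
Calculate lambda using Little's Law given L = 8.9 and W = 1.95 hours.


lambda = L / W = 8.9 / 1.95 = 4.56 per hour

4.56 per hour


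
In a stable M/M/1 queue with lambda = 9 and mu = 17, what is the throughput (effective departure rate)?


For a stable queue (lambda < mu), throughput = lambda = 9 per hour

9 per hour


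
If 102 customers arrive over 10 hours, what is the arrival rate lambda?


lambda = total arrivals / time = 102 / 10 = 10.2 per hour

10.2 per hour


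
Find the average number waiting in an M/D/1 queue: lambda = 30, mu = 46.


M/D/1: Lq = rho^2 / (2*(1-rho)) where rho = 30/46; Lq = 0.61

0.61


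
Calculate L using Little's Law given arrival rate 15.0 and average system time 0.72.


L = lambda * W = 15.0 * 0.72 = 10.8

10.8


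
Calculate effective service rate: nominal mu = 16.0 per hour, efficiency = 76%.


Effective rate = mu * efficiency = 16.0 * 0.76 = 12.16 per hour

12.16 per hour


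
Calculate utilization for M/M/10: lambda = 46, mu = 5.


rho = lambda/(c*mu) = 46/(10*5) = 0.92

0.92


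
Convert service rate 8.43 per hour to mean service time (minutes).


Mean service time = 60/mu = 60/8.43 = 7.12 minutes

7.12 minutes


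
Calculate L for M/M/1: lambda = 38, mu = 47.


rho = 38/47; L = rho/(1-rho) = 4.22

4.22


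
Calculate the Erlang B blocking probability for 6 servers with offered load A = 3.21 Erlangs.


B(N,A) = (A^N/N!) / sum(A^k/k!, k=0..N) with N=6, A=3.21 = 0.0642

0.0642


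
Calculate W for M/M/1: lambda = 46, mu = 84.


W = 1/(mu - lambda) = 1/(84 - 46) = 0.0263 hours

0.0263 hours


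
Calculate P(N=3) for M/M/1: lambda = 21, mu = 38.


rho = 21/38; P(n) = (1-rho)*rho^n = (1-21/38)*(21/38)^3 = 0.0755

0.0755


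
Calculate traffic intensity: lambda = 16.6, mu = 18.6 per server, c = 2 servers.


rho = lambda / (c * mu) = 16.6 / (2 * 18.6) = 0.4462

0.4462


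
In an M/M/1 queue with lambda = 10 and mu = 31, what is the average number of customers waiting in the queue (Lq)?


rho = 10/31; Lq = rho^2/(1-rho) = 0.15

0.15


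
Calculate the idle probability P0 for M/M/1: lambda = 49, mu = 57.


P0 = 1 - rho = 1 - 49/57 = 0.1404

0.1404


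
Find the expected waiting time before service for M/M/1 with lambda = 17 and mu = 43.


rho = 17/43; Wq = rho/(mu - lambda) = 0.0152 hours

0.0152 hours


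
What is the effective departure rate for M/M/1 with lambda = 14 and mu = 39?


For a stable queue (lambda < mu), throughput = lambda = 14 per hour

14 per hour


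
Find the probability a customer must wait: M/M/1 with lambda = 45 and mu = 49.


P(wait) = rho = lambda/mu = 45/49 = 0.9184

0.9184


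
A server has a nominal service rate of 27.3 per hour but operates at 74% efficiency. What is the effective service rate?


Effective rate = mu * efficiency = 27.3 * 0.74 = 20.2 per hour

20.2 per hour


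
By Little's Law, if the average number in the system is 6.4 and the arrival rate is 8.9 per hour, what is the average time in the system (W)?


W = L / lambda = 6.4 / 8.9 = 0.7191 hours

0.7191 hours


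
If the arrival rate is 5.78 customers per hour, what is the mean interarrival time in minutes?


Mean interarrival time = 60/lambda = 60/5.78 = 10.38 minutes

10.38 minutes


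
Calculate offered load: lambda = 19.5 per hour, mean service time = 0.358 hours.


Offered load a = lambda * E[S] = 19.5 * 0.358 = 6.98 Erlangs

6.98 Erlangs


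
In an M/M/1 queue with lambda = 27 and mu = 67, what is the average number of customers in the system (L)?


rho = 27/67; L = rho/(1-rho) = 0.68

0.68


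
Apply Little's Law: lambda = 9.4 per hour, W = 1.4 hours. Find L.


L = lambda * W = 9.4 * 1.4 = 13.16

13.16


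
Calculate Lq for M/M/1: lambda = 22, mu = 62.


rho = 22/62; Lq = rho^2/(1-rho) = 0.2

0.2


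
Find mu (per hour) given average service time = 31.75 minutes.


mu = 60 / avg_service_time = 60 / 31.75 = 1.89 per hour

1.89 per hour


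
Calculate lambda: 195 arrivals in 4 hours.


lambda = total arrivals / time = 195 / 4 = 48.75 per hour

48.75 per hour


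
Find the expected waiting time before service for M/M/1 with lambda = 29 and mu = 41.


rho = 29/41; Wq = rho/(mu - lambda) = 0.0589 hours

0.0589 hours


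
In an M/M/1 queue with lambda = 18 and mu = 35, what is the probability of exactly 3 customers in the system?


rho = 18/35; P(n) = (1-rho)*rho^n = (1-18/35)*(18/35)^3 = 0.0661

0.0661


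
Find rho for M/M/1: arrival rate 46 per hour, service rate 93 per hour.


rho = lambda/mu = 46/93 = 0.4946

0.4946


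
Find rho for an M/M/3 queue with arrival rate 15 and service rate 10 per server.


rho = lambda/(c*mu) = 15/(3*10) = 0.5

0.5


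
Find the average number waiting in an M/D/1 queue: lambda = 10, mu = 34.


M/D/1: Lq = rho^2 / (2*(1-rho)) where rho = 10/34; Lq = 0.06

0.06


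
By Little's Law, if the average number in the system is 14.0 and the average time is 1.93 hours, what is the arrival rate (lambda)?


lambda = L / W = 14.0 / 1.93 = 7.25 per hour

7.25 per hour


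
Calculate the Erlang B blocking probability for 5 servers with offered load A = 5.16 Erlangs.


B(N,A) = (A^N/N!) / sum(A^k/k!, k=0..N) with N=5, A=5.16 = 0.2977

0.2977


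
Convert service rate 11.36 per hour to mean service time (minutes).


Mean service time = 60/mu = 60/11.36 = 5.28 minutes

5.28 minutes


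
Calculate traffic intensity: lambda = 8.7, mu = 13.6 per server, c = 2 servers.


rho = lambda / (c * mu) = 8.7 / (2 * 13.6) = 0.3199

0.3199


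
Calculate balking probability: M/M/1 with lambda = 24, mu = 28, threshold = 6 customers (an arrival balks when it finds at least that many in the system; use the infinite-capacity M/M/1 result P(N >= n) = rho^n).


P(N >= 6) = rho^6 = (24/28)^6 = 0.3966

0.3966


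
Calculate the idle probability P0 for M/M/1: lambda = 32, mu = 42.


P0 = 1 - rho = 1 - 32/42 = 0.2381

0.2381


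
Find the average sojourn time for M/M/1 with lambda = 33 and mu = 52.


W = 1/(mu - lambda) = 1/(52 - 33) = 0.0526 hours

0.0526 hours


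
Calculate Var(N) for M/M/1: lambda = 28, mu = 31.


rho = 28/31; Var(N) = rho/(1-rho)^2 = 96.44

96.44


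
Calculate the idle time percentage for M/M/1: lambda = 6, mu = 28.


Idle fraction = (1 - rho) * 100 = (1 - 6/28) * 100 = 78.6%

78.6%


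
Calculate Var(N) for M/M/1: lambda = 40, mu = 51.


rho = 40/51; Var(N) = rho/(1-rho)^2 = 16.86

16.86


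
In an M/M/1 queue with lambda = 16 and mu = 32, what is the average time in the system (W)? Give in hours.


W = 1/(mu - lambda) = 1/(32 - 16) = 0.0625 hours

0.0625 hours


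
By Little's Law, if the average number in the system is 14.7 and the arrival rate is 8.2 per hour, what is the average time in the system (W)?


W = L / lambda = 14.7 / 8.2 = 1.7927 hours

1.7927 hours


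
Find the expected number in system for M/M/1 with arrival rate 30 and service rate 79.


rho = 30/79; L = rho/(1-rho) = 0.61

0.61


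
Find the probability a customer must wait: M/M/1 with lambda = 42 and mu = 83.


P(wait) = rho = lambda/mu = 42/83 = 0.506

0.506


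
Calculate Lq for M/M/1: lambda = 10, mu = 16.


rho = 10/16; Lq = rho^2/(1-rho) = 1.04

1.04


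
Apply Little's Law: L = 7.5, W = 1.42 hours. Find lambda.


lambda = L / W = 7.5 / 1.42 = 5.28 per hour

5.28 per hour


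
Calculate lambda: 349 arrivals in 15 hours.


lambda = total arrivals / time = 349 / 15 = 23.27 per hour

23.27 per hour


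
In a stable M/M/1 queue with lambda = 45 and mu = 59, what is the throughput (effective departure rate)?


For a stable queue (lambda < mu), throughput = lambda = 45 per hour

45 per hour


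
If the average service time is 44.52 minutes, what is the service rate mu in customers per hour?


mu = 60 / avg_service_time = 60 / 44.52 = 1.35 per hour

1.35 per hour


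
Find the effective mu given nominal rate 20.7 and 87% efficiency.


Effective rate = mu * efficiency = 20.7 * 0.87 = 18.01 per hour

18.01 per hour


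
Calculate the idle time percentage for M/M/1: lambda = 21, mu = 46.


Idle fraction = (1 - rho) * 100 = (1 - 21/46) * 100 = 54.3%

54.3%


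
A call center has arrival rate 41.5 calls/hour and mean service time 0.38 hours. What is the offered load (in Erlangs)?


Offered load a = lambda * E[S] = 41.5 * 0.38 = 15.77 Erlangs

15.77 Erlangs


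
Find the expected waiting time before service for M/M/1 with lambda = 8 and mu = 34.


rho = 8/34; Wq = rho/(mu - lambda) = 0.009 hours

0.009 hours


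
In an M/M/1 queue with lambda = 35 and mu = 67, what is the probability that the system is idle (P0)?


P0 = 1 - rho = 1 - 35/67 = 0.4776

0.4776


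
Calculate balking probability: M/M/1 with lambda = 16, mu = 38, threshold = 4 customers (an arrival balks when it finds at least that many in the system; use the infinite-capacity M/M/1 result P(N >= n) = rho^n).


P(N >= 4) = rho^4 = (16/38)^4 = 0.0314

0.0314


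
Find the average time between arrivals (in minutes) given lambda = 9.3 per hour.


Mean interarrival time = 60/lambda = 60/9.3 = 6.45 minutes

6.45 minutes


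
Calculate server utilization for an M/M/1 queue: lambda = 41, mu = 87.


rho = lambda/mu = 41/87 = 0.4713

0.4713


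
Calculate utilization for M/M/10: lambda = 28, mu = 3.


rho = lambda/(c*mu) = 28/(10*3) = 0.9333

0.9333


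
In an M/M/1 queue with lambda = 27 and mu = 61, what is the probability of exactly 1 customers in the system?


rho = 27/61; P(n) = (1-rho)*rho^n = (1-27/61)*(27/61)^1 = 0.2467

0.2467


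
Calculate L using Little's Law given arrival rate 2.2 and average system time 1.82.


L = lambda * W = 2.2 * 1.82 = 4.0

4.0


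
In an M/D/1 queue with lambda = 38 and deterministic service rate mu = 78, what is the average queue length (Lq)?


M/D/1: Lq = rho^2 / (2*(1-rho)) where rho = 38/78; Lq = 0.23

0.23


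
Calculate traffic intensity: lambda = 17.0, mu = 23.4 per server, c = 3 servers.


rho = lambda / (c * mu) = 17.0 / (3 * 23.4) = 0.2422

0.2422


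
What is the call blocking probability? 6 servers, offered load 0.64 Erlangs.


B(N,A) = (A^N/N!) / sum(A^k/k!, k=0..N) with N=6, A=0.64 = 0.0001

0.0001


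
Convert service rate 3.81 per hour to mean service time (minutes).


Mean service time = 60/mu = 60/3.81 = 15.75 minutes

15.75 minutes


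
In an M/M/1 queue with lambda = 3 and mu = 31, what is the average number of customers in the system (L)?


rho = 3/31; L = rho/(1-rho) = 0.11

0.11


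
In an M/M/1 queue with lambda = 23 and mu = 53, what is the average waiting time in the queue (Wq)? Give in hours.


rho = 23/53; Wq = rho/(mu - lambda) = 0.0145 hours

0.0145 hours


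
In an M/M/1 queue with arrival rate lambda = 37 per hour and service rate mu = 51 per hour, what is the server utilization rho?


rho = lambda/mu = 37/51 = 0.7255

0.7255


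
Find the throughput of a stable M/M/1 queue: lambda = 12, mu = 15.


For a stable queue (lambda < mu), throughput = lambda = 12 per hour

12 per hour


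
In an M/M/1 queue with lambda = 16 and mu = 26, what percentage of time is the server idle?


Idle fraction = (1 - rho) * 100 = (1 - 16/26) * 100 = 38.5%

38.5%


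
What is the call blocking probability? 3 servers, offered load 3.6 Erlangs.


B(N,A) = (A^N/N!) / sum(A^k/k!, k=0..N) with N=3, A=3.6 = 0.4124

0.4124


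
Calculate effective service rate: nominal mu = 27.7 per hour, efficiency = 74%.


Effective rate = mu * efficiency = 27.7 * 0.74 = 20.5 per hour

20.5 per hour


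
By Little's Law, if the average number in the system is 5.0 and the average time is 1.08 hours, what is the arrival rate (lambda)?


lambda = L / W = 5.0 / 1.08 = 4.63 per hour

4.63 per hour


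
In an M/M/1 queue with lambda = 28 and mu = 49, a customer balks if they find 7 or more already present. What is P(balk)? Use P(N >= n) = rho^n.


P(N >= 7) = rho^7 = (28/49)^7 = 0.0199

0.0199


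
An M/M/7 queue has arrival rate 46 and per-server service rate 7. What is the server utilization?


rho = lambda/(c*mu) = 46/(7*7) = 0.9388

0.9388


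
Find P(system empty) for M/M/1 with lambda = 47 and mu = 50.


P0 = 1 - rho = 1 - 47/50 = 0.06

0.06


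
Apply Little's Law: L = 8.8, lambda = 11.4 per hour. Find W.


W = L / lambda = 8.8 / 11.4 = 0.7719 hours

0.7719 hours


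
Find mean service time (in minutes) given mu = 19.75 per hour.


Mean service time = 60/mu = 60/19.75 = 3.04 minutes

3.04 minutes


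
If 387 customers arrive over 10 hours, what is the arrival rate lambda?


lambda = total arrivals / time = 387 / 10 = 38.7 per hour

38.7 per hour


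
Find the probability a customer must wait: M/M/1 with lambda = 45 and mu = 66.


P(wait) = rho = lambda/mu = 45/66 = 0.6818

0.6818


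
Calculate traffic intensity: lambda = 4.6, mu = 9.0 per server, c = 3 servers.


rho = lambda / (c * mu) = 4.6 / (3 * 9.0) = 0.1704

0.1704


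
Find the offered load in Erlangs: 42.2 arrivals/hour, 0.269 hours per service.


Offered load a = lambda * E[S] = 42.2 * 0.269 = 11.35 Erlangs

11.35 Erlangs


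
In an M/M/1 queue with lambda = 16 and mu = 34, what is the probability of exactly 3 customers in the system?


rho = 16/34; P(n) = (1-rho)*rho^n = (1-16/34)*(16/34)^3 = 0.0552

0.0552


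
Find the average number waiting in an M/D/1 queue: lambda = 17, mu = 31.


M/D/1: Lq = rho^2 / (2*(1-rho)) where rho = 17/31; Lq = 0.33

0.33


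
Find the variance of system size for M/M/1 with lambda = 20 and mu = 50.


rho = 20/50; Var(N) = rho/(1-rho)^2 = 1.11

1.11


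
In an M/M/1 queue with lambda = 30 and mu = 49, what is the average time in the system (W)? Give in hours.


W = 1/(mu - lambda) = 1/(49 - 30) = 0.0526 hours

0.0526 hours


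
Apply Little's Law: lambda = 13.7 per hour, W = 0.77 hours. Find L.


L = lambda * W = 13.7 * 0.77 = 10.55

10.55


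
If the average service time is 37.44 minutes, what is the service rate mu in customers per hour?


mu = 60 / avg_service_time = 60 / 37.44 = 1.6 per hour

1.6 per hour


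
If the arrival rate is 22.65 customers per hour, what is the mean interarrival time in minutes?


Mean interarrival time = 60/lambda = 60/22.65 = 2.65 minutes

2.65 minutes


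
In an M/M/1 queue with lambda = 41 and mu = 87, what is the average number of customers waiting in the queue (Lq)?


rho = 41/87; Lq = rho^2/(1-rho) = 0.42

0.42


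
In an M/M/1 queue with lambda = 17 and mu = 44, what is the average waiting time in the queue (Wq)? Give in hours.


rho = 17/44; Wq = rho/(mu - lambda) = 0.0143 hours

0.0143 hours


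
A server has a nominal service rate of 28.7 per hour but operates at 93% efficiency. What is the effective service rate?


Effective rate = mu * efficiency = 28.7 * 0.93 = 26.69 per hour

26.69 per hour


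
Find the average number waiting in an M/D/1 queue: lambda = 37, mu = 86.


M/D/1: Lq = rho^2 / (2*(1-rho)) where rho = 37/86; Lq = 0.16

0.16


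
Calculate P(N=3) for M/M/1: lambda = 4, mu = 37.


rho = 4/37; P(n) = (1-rho)*rho^n = (1-4/37)*(4/37)^3 = 0.0011

0.0011


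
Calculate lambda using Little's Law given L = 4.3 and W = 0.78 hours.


lambda = L / W = 4.3 / 0.78 = 5.51 per hour

5.51 per hour


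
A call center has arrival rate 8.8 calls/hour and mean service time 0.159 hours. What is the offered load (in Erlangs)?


Offered load a = lambda * E[S] = 8.8 * 0.159 = 1.4 Erlangs

1.4 Erlangs


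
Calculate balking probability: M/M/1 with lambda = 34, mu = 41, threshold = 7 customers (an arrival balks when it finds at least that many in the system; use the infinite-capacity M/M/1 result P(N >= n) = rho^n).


P(N >= 7) = rho^7 = (34/41)^7 = 0.2697

0.2697


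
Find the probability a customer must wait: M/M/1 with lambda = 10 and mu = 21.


P(wait) = rho = lambda/mu = 10/21 = 0.4762

0.4762


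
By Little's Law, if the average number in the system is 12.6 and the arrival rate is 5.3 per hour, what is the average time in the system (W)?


W = L / lambda = 12.6 / 5.3 = 2.3774 hours

2.3774 hours


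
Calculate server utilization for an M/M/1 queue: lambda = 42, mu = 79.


rho = lambda/mu = 42/79 = 0.5316

0.5316


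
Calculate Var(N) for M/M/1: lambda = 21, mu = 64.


rho = 21/64; Var(N) = rho/(1-rho)^2 = 0.73

0.73


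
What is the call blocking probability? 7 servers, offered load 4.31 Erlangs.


B(N,A) = (A^N/N!) / sum(A^k/k!, k=0..N) with N=7, A=4.31 = 0.0793

0.0793


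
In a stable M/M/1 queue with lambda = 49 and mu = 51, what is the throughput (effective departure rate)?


For a stable queue (lambda < mu), throughput = lambda = 49 per hour

49 per hour


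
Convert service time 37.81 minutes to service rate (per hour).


mu = 60 / avg_service_time = 60 / 37.81 = 1.59 per hour

1.59 per hour


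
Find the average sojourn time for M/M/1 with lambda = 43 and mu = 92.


W = 1/(mu - lambda) = 1/(92 - 43) = 0.0204 hours

0.0204 hours


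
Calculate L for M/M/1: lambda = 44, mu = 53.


rho = 44/53; L = rho/(1-rho) = 4.89

4.89


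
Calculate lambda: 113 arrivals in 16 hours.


lambda = total arrivals / time = 113 / 16 = 7.06 per hour

7.06 per hour


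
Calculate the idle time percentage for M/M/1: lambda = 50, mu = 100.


Idle fraction = (1 - rho) * 100 = (1 - 50/100) * 100 = 50.0%

50.0%


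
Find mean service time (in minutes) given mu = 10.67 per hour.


Mean service time = 60/mu = 60/10.67 = 5.62 minutes

5.62 minutes


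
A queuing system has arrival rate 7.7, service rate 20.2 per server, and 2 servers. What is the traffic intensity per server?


rho = lambda / (c * mu) = 7.7 / (2 * 20.2) = 0.1906

0.1906


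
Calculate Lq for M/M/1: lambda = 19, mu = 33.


rho = 19/33; Lq = rho^2/(1-rho) = 0.78

0.78


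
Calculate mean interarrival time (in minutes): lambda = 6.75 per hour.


Mean interarrival time = 60/lambda = 60/6.75 = 8.89 minutes

8.89 minutes


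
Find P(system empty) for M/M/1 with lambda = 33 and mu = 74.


P0 = 1 - rho = 1 - 33/74 = 0.5541

0.5541


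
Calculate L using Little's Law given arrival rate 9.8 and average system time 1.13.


L = lambda * W = 9.8 * 1.13 = 11.07

11.07


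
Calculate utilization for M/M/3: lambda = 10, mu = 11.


rho = lambda/(c*mu) = 10/(3*11) = 0.303

0.303


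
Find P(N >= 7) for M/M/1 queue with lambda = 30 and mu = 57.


P(N >= 7) = rho^7 = (30/57)^7 = 0.0112

0.0112


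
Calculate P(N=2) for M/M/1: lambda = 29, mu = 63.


rho = 29/63; P(n) = (1-rho)*rho^n = (1-29/63)*(29/63)^2 = 0.1144

0.1144


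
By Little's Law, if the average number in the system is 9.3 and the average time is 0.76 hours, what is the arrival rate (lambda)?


lambda = L / W = 9.3 / 0.76 = 12.24 per hour

12.24 per hour


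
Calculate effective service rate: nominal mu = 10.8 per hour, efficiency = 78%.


Effective rate = mu * efficiency = 10.8 * 0.78 = 8.42 per hour

8.42 per hour


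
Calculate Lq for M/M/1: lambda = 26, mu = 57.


rho = 26/57; Lq = rho^2/(1-rho) = 0.38

0.38


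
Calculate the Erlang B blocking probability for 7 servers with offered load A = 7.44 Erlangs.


B(N,A) = (A^N/N!) / sum(A^k/k!, k=0..N) with N=7, A=7.44 = 0.2756

0.2756


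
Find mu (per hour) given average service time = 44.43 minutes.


mu = 60 / avg_service_time = 60 / 44.43 = 1.35 per hour

1.35 per hour


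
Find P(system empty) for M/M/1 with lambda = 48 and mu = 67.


P0 = 1 - rho = 1 - 48/67 = 0.2836

0.2836


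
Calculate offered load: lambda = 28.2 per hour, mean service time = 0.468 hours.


Offered load a = lambda * E[S] = 28.2 * 0.468 = 13.2 Erlangs

13.2 Erlangs


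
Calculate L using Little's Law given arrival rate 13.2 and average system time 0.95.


L = lambda * W = 13.2 * 0.95 = 12.54

12.54


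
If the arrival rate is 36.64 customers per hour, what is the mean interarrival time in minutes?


Mean interarrival time = 60/lambda = 60/36.64 = 1.64 minutes

1.64 minutes


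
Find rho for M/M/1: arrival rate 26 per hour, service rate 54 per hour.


rho = lambda/mu = 26/54 = 0.4815

0.4815


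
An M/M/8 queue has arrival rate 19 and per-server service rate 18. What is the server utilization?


rho = lambda/(c*mu) = 19/(8*18) = 0.1319

0.1319


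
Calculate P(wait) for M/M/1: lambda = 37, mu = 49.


P(wait) = rho = lambda/mu = 37/49 = 0.7551

0.7551


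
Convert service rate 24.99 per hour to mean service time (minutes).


Mean service time = 60/mu = 60/24.99 = 2.4 minutes

2.4 minutes


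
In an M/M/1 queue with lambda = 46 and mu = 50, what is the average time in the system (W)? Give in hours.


W = 1/(mu - lambda) = 1/(50 - 46) = 0.25 hours

0.25 hours


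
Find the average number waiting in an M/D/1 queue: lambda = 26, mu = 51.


M/D/1: Lq = rho^2 / (2*(1-rho)) where rho = 26/51; Lq = 0.27

0.27


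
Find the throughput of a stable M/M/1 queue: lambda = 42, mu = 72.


For a stable queue (lambda < mu), throughput = lambda = 42 per hour

42 per hour


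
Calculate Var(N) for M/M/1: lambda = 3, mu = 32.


rho = 3/32; Var(N) = rho/(1-rho)^2 = 0.11

0.11


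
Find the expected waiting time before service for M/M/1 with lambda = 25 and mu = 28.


rho = 25/28; Wq = rho/(mu - lambda) = 0.2976 hours

0.2976 hours


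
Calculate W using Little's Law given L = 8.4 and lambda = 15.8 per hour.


W = L / lambda = 8.4 / 15.8 = 0.5316 hours

0.5316 hours


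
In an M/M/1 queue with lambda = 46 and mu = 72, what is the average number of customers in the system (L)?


rho = 46/72; L = rho/(1-rho) = 1.77

1.77


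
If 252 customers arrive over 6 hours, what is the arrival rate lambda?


lambda = total arrivals / time = 252 / 6 = 42.0 per hour

42.0 per hour


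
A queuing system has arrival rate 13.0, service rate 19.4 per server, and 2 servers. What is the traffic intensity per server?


rho = lambda / (c * mu) = 13.0 / (2 * 19.4) = 0.3351

0.3351
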